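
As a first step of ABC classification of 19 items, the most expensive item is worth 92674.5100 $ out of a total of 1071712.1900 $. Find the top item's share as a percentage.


Top item = 92674.5100
Total = 1071712.1900
Percentage = 92674.5100 / 1071712.1900 * 100 = 8.6473

8.6473%


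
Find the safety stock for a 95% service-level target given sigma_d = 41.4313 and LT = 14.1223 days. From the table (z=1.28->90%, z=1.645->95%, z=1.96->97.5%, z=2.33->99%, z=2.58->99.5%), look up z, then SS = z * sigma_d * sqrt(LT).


From the table, SL = 95% corresponds to z = 1.645
sqrt(LT) = sqrt(14.1223) = 3.7580
SS = 1.645 * 41.4313 * 3.7580 = 256.1222

256.1222 units


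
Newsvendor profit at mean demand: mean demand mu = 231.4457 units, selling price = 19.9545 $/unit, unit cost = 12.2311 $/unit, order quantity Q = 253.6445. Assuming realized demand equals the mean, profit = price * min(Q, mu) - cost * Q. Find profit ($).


Sales at mu = min(253.6445, 231.4457) = 231.4457
Revenue = 19.9545 * 231.4457 = 4618.3832
Total cost = 12.2311 * 253.6445 = 3102.3512
Profit = 4618.3832 - 3102.3512 = 1516.0320

1516.0320 $


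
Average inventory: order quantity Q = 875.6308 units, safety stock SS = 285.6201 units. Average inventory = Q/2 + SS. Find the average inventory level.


Q/2 = 437.8154
Avg = 437.8154 + 285.6201 = 723.4355

723.4355 units


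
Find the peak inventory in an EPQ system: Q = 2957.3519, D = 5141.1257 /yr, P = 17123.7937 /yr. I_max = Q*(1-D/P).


D/P = 0.3002
1 - D/P = 0.6998
I_max = 2957.3519 * 0.6998 = 2069.4577

2069.4577 units


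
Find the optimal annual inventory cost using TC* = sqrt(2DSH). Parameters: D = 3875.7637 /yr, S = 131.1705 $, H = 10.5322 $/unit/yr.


2*D*S*H = 10708843.1602
TC* = sqrt(10708843.1602) = 3272.4369

3272.4369 $/yr


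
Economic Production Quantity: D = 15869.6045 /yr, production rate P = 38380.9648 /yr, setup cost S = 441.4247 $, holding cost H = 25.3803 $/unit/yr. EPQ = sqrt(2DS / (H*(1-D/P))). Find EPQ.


1 - D/P = 1 - 0.4135 = 0.5865
H*(1-D/P) = 14.8862
2DS = 14010470.8111
EPQ = sqrt(941174.4459) = 970.1415

970.1415 units


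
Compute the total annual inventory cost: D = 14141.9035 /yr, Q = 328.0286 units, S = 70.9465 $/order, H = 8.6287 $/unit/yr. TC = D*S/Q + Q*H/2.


Ordering cost = D*S/Q = 3058.6313
Holding cost = Q*H/2 = 1415.2302
TC = 3058.6313 + 1415.2302 = 4473.8615

4473.8615 $/yr


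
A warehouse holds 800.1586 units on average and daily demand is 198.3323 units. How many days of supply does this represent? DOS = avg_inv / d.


DOS = 800.1586 / 198.3323 = 4.0344

4.0344 days


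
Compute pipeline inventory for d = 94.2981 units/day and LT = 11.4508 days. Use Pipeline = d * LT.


Pipeline = 94.2981 * 11.4508 = 1079.7887

1079.7887 units


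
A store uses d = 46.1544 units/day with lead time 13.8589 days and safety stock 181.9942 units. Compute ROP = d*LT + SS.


d*LT = 46.1544 * 13.8589 = 639.6492
ROP = 639.6492 + 181.9942 = 821.6434

821.6434 units


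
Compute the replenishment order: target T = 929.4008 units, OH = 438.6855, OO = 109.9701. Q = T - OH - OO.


Inventory position = OH + OO = 438.6855 + 109.9701 = 548.6556
Q = 929.4008 - 548.6556 = 380.7452

380.7452 units


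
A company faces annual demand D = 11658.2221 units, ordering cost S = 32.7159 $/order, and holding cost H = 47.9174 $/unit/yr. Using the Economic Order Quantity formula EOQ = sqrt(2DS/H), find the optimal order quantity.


2*D*S = 2 * 11658.2221 * 32.7159 = 762818.4568
2*D*S/H = 15919.4459
EOQ = sqrt(15919.4459) = 126.1723

126.1723 units


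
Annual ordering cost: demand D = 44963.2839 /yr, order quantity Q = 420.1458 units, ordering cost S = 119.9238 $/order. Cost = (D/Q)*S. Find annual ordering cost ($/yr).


Number of orders = D/Q = 107.0183
Cost = 107.0183 * 119.9238 = 12834.0397

12834.0397 $/yr


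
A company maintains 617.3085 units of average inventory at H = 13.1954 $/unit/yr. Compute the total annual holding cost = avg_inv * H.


Cost = 617.3085 * 13.1954 = 8145.6326

8145.6326 $/yr


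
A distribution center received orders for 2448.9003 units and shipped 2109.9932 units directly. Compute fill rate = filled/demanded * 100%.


FR = 2109.9932 / 2448.9003 * 100 = 86.1608

86.1608%


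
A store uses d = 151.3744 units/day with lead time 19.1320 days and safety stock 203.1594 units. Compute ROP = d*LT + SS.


d*LT = 151.3744 * 19.1320 = 2896.0950
ROP = 2896.0950 + 203.1594 = 3099.2544

3099.2544 units


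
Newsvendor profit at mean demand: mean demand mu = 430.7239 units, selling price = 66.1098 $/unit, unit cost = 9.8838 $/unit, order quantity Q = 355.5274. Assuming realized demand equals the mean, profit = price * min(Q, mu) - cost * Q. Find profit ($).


Sales at mu = min(355.5274, 430.7239) = 355.5274
Revenue = 66.1098 * 355.5274 = 23503.8453
Total cost = 9.8838 * 355.5274 = 3513.9617
Profit = 23503.8453 - 3513.9617 = 19989.8836

19989.8836 $


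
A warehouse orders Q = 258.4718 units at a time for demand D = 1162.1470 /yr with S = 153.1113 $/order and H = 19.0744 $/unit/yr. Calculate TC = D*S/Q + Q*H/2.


Ordering cost = D*S/Q = 688.4226
Holding cost = Q*H/2 = 2465.0973
TC = 688.4226 + 2465.0973 = 3153.5199

3153.5199 $/yr


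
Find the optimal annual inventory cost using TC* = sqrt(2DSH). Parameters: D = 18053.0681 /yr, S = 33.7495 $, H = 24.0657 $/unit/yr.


2*D*S*H = 29325596.7060
TC* = sqrt(29325596.7060) = 5415.3113

5415.3113 $/yr


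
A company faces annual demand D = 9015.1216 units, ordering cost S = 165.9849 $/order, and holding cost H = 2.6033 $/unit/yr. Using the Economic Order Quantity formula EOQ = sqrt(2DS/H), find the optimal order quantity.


2*D*S = 2 * 9015.1216 * 165.9849 = 2992748.1145
2*D*S/H = 1149597.8621
EOQ = sqrt(1149597.8621) = 1072.1930

1072.1930 units


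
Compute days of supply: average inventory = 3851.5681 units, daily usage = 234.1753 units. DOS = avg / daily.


DOS = 3851.5681 / 234.1753 = 16.4474

16.4474 days


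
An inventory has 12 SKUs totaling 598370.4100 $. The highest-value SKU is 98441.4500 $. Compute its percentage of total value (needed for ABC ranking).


Top item = 98441.4500
Total = 598370.4100
Percentage = 98441.4500 / 598370.4100 * 100 = 16.4516

16.4516%


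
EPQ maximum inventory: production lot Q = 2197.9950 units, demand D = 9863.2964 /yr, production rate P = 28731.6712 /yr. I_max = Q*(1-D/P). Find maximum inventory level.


D/P = 0.3433
1 - D/P = 0.6567
I_max = 2197.9950 * 0.6567 = 1443.4452

1443.4452 units


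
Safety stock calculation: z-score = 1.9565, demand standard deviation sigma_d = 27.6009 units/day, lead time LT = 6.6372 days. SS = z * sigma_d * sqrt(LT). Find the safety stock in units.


sqrt(LT) = sqrt(6.6372) = 2.5763
SS = 1.9565 * 27.6009 * 2.5763 = 139.1219

139.1219 units


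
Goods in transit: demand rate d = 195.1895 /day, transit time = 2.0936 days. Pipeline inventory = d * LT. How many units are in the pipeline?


Pipeline = 195.1895 * 2.0936 = 408.6487

408.6487 units


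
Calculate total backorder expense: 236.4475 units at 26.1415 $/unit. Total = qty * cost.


Total = 236.4475 * 26.1415 = 6181.0923

6181.0923 $


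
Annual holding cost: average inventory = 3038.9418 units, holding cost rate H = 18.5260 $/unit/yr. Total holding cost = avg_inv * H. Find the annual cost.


Cost = 3038.9418 * 18.5260 = 56299.4358

56299.4358 $/yr


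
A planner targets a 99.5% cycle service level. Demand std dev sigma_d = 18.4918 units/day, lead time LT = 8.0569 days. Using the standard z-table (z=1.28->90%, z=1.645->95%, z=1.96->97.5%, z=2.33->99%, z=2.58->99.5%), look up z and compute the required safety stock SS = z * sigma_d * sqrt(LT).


From the table, SL = 99.5% corresponds to z = 2.58
sqrt(LT) = sqrt(8.0569) = 2.8385
SS = 2.58 * 18.4918 * 2.8385 = 135.4200

135.4200 units


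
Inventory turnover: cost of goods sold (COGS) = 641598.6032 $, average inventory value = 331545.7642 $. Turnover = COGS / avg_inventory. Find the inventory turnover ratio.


Turnover = 641598.6032 / 331545.7642 = 1.9352

1.9352


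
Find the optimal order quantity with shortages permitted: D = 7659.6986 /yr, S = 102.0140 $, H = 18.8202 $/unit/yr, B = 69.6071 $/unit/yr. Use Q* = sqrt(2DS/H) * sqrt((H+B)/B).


sqrt(2DS/H) = 288.1633
sqrt((H+B)/B) = 1.1271
Q* = 288.1633 * 1.1271 = 324.7918

324.7918 units


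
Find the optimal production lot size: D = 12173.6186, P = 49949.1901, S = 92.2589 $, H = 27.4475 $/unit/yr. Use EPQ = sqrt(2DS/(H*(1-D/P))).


1 - D/P = 1 - 0.2437 = 0.7563
H*(1-D/P) = 20.7580
2DS = 2246249.3221
EPQ = sqrt(108211.2896) = 328.9548

328.9548 units


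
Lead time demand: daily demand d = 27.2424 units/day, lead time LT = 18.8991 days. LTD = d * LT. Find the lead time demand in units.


LTD = 27.2424 * 18.8991 = 514.8568

514.8568 units


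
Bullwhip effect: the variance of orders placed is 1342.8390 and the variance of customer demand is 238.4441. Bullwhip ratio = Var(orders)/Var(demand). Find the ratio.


BW = 1342.8390 / 238.4441 = 5.6317

5.6317


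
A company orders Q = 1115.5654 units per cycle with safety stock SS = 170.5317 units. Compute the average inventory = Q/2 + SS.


Q/2 = 557.7827
Avg = 557.7827 + 170.5317 = 728.3144

728.3144 units


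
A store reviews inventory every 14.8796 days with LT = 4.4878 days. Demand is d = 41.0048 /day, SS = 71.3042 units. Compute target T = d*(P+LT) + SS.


P + LT = 19.3674
d*(P+LT) = 41.0048 * 19.3674 = 794.1564
T = 794.1564 + 71.3042 = 865.4606

865.4606 units


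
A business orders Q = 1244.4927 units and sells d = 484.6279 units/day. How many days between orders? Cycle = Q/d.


Cycle = 1244.4927 / 484.6279 = 2.5679

2.5679 days


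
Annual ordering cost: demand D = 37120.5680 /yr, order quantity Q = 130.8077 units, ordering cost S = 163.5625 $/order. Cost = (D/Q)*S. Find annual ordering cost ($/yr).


Number of orders = D/Q = 283.7797
Cost = 283.7797 * 163.5625 = 46415.7149

46415.7149 $/yr


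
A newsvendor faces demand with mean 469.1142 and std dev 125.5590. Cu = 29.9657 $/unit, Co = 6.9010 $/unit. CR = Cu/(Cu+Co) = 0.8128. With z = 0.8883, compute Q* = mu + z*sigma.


CR = Cu/(Cu+Co) = 29.9657/(29.9657+6.9010) = 0.8128
z = 0.8883
Q* = 469.1142 + 0.8883 * 125.5590 = 580.6483

580.6483 units


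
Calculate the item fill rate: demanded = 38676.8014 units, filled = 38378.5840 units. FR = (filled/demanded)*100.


FR = 38378.5840 / 38676.8014 * 100 = 99.2290

99.2290%


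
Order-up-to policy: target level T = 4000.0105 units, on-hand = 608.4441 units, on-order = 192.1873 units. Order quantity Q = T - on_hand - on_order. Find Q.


Inventory position = OH + OO = 608.4441 + 192.1873 = 800.6314
Q = 4000.0105 - 800.6314 = 3199.3791

3199.3791 units


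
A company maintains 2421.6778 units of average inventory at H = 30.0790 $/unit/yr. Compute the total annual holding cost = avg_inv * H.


Cost = 2421.6778 * 30.0790 = 72841.6465

72841.6465 $/yr


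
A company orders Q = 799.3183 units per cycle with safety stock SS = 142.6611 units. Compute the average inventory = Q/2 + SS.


Q/2 = 399.6592
Avg = 399.6592 + 142.6611 = 542.3202

542.3202 units


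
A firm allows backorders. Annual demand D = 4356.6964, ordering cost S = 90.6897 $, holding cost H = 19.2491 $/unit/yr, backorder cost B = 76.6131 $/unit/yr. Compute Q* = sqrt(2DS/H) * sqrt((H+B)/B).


sqrt(2DS/H) = 202.6131
sqrt((H+B)/B) = 1.1186
Q* = 202.6131 * 1.1186 = 226.6416

226.6416 units


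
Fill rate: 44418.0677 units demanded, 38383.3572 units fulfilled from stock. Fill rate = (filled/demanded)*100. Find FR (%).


FR = 38383.3572 / 44418.0677 * 100 = 86.4138

86.4138%


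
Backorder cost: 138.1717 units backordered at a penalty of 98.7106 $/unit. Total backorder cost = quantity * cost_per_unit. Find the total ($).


Total = 138.1717 * 98.7106 = 13639.0114

13639.0114 $


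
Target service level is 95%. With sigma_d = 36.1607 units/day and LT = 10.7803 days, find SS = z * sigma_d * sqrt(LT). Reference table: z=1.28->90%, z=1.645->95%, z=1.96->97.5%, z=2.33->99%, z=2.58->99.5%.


From the table, SL = 95% corresponds to z = 1.645
sqrt(LT) = sqrt(10.7803) = 3.2833
SS = 1.645 * 36.1607 * 3.2833 = 195.3072

195.3072 units


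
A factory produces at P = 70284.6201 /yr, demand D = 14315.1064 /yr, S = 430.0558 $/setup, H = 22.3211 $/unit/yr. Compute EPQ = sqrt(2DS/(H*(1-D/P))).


1 - D/P = 1 - 0.2037 = 0.7963
H*(1-D/P) = 17.7749
2DS = 12312589.0699
EPQ = sqrt(692695.8095) = 832.2835

832.2835 units


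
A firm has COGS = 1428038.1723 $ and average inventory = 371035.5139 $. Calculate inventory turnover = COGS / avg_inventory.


Turnover = 1428038.1723 / 371035.5139 = 3.8488

3.8488


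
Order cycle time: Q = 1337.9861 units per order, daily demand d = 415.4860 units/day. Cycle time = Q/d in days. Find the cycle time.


Cycle = 1337.9861 / 415.4860 = 3.2203

3.2203 days


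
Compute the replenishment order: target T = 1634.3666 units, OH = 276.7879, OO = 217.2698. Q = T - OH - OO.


Inventory position = OH + OO = 276.7879 + 217.2698 = 494.0577
Q = 1634.3666 - 494.0577 = 1140.3089

1140.3089 units


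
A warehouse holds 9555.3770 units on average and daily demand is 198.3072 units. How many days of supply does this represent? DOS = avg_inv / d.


DOS = 9555.3770 / 198.3072 = 48.1847

48.1847 days


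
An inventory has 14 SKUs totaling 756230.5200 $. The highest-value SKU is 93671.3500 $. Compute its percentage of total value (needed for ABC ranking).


Top item = 93671.3500
Total = 756230.5200
Percentage = 93671.3500 / 756230.5200 * 100 = 12.3866

12.3866%


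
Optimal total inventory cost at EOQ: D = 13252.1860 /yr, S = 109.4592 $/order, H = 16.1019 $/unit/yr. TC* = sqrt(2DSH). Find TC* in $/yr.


2*D*S*H = 46713984.6055
TC* = sqrt(46713984.6055) = 6834.7630

6834.7630 $/yr


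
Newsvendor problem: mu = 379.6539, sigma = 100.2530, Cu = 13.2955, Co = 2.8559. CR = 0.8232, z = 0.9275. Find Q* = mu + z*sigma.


CR = Cu/(Cu+Co) = 13.2955/(13.2955+2.8559) = 0.8232
z = 0.9275
Q* = 379.6539 + 0.9275 * 100.2530 = 472.6386

472.6386 units


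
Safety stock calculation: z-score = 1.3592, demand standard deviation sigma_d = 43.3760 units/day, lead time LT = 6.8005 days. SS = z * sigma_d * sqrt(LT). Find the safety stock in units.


sqrt(LT) = sqrt(6.8005) = 2.6078
SS = 1.3592 * 43.3760 * 2.6078 = 153.7458

153.7458 units


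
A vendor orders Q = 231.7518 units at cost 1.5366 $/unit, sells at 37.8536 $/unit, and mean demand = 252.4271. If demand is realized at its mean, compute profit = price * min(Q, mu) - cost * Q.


Sales at mu = min(231.7518, 252.4271) = 231.7518
Revenue = 37.8536 * 231.7518 = 8772.6399
Total cost = 1.5366 * 231.7518 = 356.1098
Profit = 8772.6399 - 356.1098 = 8416.5301

8416.5301 $


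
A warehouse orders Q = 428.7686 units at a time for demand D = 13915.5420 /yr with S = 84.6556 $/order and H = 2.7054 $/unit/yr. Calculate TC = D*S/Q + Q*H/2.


Ordering cost = D*S/Q = 2747.4693
Holding cost = Q*H/2 = 579.9953
TC = 2747.4693 + 579.9953 = 3327.4646

3327.4646 $/yr


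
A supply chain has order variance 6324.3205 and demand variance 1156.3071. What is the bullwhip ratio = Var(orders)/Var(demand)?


BW = 6324.3205 / 1156.3071 = 5.4694

5.4694


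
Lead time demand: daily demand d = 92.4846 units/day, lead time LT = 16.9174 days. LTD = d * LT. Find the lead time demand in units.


LTD = 92.4846 * 16.9174 = 1564.5990

1564.5990 units


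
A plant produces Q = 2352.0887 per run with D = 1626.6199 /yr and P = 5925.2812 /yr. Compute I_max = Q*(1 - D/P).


D/P = 0.2745
1 - D/P = 0.7255
I_max = 2352.0887 * 0.7255 = 1706.3887

1706.3887 units


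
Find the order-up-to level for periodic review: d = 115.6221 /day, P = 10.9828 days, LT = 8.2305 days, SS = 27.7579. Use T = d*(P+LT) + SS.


P + LT = 19.2133
d*(P+LT) = 115.6221 * 19.2133 = 2221.4821
T = 2221.4821 + 27.7579 = 2249.2400

2249.2400 units


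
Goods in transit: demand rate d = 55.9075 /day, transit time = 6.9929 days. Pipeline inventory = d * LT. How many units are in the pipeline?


Pipeline = 55.9075 * 6.9929 = 390.9556

390.9556 units


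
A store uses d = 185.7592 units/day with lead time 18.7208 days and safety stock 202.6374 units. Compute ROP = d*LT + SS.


d*LT = 185.7592 * 18.7208 = 3477.5608
ROP = 3477.5608 + 202.6374 = 3680.1982

3680.1982 units


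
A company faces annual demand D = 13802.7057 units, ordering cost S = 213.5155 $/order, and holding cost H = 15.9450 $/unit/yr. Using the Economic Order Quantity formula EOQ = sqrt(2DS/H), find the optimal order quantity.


2*D*S = 2 * 13802.7057 * 213.5155 = 5894183.2178
2*D*S/H = 369657.1476
EOQ = sqrt(369657.1476) = 607.9944

607.9944 units


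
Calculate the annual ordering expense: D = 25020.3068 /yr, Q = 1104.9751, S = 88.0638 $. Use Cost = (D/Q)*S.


Number of orders = D/Q = 22.6433
Cost = 22.6433 * 88.0638 = 1994.0570

1994.0570 $/yr


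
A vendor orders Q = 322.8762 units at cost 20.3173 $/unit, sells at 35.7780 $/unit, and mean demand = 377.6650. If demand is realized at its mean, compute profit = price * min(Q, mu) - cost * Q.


Sales at mu = min(322.8762, 377.6650) = 322.8762
Revenue = 35.7780 * 322.8762 = 11551.8647
Total cost = 20.3173 * 322.8762 = 6559.9726
Profit = 11551.8647 - 6559.9726 = 4991.8921

4991.8921 $


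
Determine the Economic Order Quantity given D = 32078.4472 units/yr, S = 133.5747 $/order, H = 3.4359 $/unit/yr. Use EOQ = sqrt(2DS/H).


2*D*S = 2 * 32078.4472 * 133.5747 = 8569737.9224
2*D*S/H = 2494175.5937
EOQ = sqrt(2494175.5937) = 1579.2959

1579.2959 units


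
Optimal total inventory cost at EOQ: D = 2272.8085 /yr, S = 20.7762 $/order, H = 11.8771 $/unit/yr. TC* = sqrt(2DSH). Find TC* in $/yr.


2*D*S*H = 1121681.0194
TC* = sqrt(1121681.0194) = 1059.0944

1059.0944 $/yr


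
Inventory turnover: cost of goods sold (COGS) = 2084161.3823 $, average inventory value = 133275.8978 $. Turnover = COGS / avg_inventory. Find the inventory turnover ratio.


Turnover = 2084161.3823 / 133275.8978 = 15.6379

15.6379


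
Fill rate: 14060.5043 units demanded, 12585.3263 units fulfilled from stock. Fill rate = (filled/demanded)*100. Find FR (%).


FR = 12585.3263 / 14060.5043 * 100 = 89.5084

89.5084%


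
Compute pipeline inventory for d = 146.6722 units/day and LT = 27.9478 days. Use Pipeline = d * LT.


Pipeline = 146.6722 * 27.9478 = 4099.1653

4099.1653 units


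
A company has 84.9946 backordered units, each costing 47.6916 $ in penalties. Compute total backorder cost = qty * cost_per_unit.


Total = 84.9946 * 47.6916 = 4053.5285

4053.5285 $


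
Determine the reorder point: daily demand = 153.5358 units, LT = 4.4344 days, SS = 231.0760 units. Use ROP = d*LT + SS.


d*LT = 153.5358 * 4.4344 = 680.8392
ROP = 680.8392 + 231.0760 = 911.9152

911.9152 units


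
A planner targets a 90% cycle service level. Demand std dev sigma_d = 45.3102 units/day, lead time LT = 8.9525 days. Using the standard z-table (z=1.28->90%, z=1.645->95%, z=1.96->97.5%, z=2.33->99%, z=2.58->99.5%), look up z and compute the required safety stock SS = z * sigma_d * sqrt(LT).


From the table, SL = 90% corresponds to z = 1.28
sqrt(LT) = sqrt(8.9525) = 2.9921
SS = 1.28 * 45.3102 * 2.9921 = 173.5314

173.5314 units


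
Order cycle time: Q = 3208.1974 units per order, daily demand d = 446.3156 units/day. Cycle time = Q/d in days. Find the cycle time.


Cycle = 3208.1974 / 446.3156 = 7.1882

7.1882 days


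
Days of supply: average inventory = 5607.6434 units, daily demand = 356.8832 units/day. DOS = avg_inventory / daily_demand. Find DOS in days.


DOS = 5607.6434 / 356.8832 = 15.7128

15.7128 days


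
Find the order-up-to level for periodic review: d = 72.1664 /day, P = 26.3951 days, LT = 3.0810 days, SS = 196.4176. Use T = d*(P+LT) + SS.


P + LT = 29.4761
d*(P+LT) = 72.1664 * 29.4761 = 2127.1840
T = 2127.1840 + 196.4176 = 2323.6016

2323.6016 units


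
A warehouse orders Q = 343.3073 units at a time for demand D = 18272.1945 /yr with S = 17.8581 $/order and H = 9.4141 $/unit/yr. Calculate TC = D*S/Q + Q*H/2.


Ordering cost = D*S/Q = 950.4799
Holding cost = Q*H/2 = 1615.9646
TC = 950.4799 + 1615.9646 = 2566.4445

2566.4445 $/yr


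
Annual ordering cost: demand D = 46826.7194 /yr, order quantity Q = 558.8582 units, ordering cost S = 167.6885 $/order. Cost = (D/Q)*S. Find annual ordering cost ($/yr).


Number of orders = D/Q = 83.7900
Cost = 83.7900 * 167.6885 = 14050.6167

14050.6167 $/yr


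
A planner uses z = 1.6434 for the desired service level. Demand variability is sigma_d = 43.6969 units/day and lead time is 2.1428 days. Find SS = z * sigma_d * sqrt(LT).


sqrt(LT) = sqrt(2.1428) = 1.4638
SS = 1.6434 * 43.6969 * 1.4638 = 105.1198

105.1198 units


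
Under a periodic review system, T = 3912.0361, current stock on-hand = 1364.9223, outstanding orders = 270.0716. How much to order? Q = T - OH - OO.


Inventory position = OH + OO = 1364.9223 + 270.0716 = 1634.9939
Q = 3912.0361 - 1634.9939 = 2277.0422

2277.0422 units


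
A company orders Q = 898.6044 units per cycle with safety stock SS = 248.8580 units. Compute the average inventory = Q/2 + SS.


Q/2 = 449.3022
Avg = 449.3022 + 248.8580 = 698.1602

698.1602 units


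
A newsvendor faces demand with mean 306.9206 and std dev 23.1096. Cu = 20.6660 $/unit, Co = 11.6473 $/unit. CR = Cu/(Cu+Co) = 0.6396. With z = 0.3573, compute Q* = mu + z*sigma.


CR = Cu/(Cu+Co) = 20.6660/(20.6660+11.6473) = 0.6396
z = 0.3573
Q* = 306.9206 + 0.3573 * 23.1096 = 315.1777

315.1777 units


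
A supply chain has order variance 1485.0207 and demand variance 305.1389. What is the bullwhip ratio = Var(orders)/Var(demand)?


BW = 1485.0207 / 305.1389 = 4.8667

4.8667


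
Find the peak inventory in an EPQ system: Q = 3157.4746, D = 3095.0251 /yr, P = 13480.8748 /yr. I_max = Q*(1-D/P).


D/P = 0.2296
1 - D/P = 0.7704
I_max = 3157.4746 * 0.7704 = 2432.5615

2432.5615 units


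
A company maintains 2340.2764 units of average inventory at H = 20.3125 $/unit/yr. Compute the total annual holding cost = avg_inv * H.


Cost = 2340.2764 * 20.3125 = 47536.8644

47536.8644 $/yr


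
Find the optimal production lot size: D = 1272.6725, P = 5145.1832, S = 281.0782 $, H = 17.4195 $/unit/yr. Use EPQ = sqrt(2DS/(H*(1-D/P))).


1 - D/P = 1 - 0.2474 = 0.7526
H*(1-D/P) = 13.1107
2DS = 715440.9910
EPQ = sqrt(54569.0447) = 233.6002

233.6002 units


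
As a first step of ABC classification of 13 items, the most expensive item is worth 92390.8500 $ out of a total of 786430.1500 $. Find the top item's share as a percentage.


Top item = 92390.8500
Total = 786430.1500
Percentage = 92390.8500 / 786430.1500 * 100 = 11.7481

11.7481%


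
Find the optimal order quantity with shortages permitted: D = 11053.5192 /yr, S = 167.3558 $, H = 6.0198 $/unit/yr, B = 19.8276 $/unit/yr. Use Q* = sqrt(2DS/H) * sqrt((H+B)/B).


sqrt(2DS/H) = 783.9613
sqrt((H+B)/B) = 1.1418
Q* = 783.9613 * 1.1418 = 895.0927

895.0927 units


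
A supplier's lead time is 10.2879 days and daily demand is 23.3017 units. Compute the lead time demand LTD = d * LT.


LTD = 23.3017 * 10.2879 = 239.7256

239.7256 units


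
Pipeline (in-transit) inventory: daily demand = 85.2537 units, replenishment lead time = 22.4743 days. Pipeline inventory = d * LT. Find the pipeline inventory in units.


Pipeline = 85.2537 * 22.4743 = 1916.0172

1916.0172 units


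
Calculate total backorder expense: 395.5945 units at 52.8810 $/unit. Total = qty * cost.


Total = 395.5945 * 52.8810 = 20919.4328

20919.4328 $


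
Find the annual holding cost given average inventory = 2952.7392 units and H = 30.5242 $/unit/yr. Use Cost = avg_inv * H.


Cost = 2952.7392 * 30.5242 = 90130.0019

90130.0019 $/yr


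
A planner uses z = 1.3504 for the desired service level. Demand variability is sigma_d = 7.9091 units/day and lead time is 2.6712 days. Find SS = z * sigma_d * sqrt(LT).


sqrt(LT) = sqrt(2.6712) = 1.6344
SS = 1.3504 * 7.9091 * 1.6344 = 17.4559

17.4559 units


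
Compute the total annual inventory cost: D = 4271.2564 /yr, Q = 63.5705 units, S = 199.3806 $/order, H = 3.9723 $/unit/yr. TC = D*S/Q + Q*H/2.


Ordering cost = D*S/Q = 13396.2398
Holding cost = Q*H/2 = 126.2605
TC = 13396.2398 + 126.2605 = 13522.5004

13522.5004 $/yr


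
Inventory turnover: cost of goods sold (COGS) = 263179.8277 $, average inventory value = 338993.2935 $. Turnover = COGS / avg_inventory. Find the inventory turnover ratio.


Turnover = 263179.8277 / 338993.2935 = 0.7764

0.7764


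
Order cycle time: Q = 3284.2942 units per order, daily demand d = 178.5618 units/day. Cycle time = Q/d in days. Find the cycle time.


Cycle = 3284.2942 / 178.5618 = 18.3930

18.3930 days


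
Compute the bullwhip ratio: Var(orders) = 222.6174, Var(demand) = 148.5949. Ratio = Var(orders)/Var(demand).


BW = 222.6174 / 148.5949 = 1.4981

1.4981


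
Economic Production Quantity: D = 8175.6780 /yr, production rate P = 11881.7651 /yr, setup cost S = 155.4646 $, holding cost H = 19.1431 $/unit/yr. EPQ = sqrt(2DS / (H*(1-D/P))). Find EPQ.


1 - D/P = 1 - 0.6881 = 0.3119
H*(1-D/P) = 5.9710
2DS = 2542057.0200
EPQ = sqrt(425734.0245) = 652.4830

652.4830 units


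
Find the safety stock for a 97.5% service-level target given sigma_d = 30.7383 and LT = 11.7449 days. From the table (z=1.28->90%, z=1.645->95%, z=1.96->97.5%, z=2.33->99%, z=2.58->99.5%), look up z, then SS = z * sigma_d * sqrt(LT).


From the table, SL = 97.5% corresponds to z = 1.96
sqrt(LT) = sqrt(11.7449) = 3.4271
SS = 1.96 * 30.7383 * 3.4271 = 206.4717

206.4717 units


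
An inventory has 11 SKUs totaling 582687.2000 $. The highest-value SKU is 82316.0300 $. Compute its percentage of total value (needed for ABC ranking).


Top item = 82316.0300
Total = 582687.2000
Percentage = 82316.0300 / 582687.2000 * 100 = 14.1270

14.1270%


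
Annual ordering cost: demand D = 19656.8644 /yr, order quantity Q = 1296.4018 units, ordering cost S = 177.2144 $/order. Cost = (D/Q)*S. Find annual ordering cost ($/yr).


Number of orders = D/Q = 15.1626
Cost = 15.1626 * 177.2144 = 2687.0369

2687.0369 $/yr


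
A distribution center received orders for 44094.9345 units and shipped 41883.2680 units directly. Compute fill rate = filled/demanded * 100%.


FR = 41883.2680 / 44094.9345 * 100 = 94.9843

94.9843%


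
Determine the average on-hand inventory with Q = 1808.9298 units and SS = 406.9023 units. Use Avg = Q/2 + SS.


Q/2 = 904.4649
Avg = 904.4649 + 406.9023 = 1311.3672

1311.3672 units


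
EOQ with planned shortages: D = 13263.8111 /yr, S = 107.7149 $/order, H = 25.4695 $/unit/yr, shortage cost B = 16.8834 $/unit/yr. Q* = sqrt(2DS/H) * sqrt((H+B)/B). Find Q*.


sqrt(2DS/H) = 334.9476
sqrt((H+B)/B) = 1.5838
Q* = 334.9476 * 1.5838 = 530.5038

530.5038 units


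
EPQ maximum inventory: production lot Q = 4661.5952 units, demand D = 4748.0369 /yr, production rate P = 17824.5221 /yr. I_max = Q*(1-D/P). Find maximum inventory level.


D/P = 0.2664
1 - D/P = 0.7336
I_max = 4661.5952 * 0.7336 = 3419.8550

3419.8550 units


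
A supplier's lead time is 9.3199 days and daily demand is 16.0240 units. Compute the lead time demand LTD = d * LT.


LTD = 16.0240 * 9.3199 = 149.3421

149.3421 units


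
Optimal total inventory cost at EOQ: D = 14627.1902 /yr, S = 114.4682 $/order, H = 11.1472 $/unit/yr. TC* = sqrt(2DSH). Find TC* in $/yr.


2*D*S*H = 37328587.0220
TC* = sqrt(37328587.0220) = 6109.7125

6109.7125 $/yr


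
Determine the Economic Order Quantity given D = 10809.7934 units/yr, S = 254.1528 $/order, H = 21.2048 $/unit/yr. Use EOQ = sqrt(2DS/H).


2*D*S = 2 * 10809.7934 * 254.1528 = 5494678.5201
2*D*S/H = 259124.2794
EOQ = sqrt(259124.2794) = 509.0425

509.0425 units


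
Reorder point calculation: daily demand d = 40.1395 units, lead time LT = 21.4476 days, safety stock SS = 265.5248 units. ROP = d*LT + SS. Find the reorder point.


d*LT = 40.1395 * 21.4476 = 860.8959
ROP = 860.8959 + 265.5248 = 1126.4207

1126.4207 units


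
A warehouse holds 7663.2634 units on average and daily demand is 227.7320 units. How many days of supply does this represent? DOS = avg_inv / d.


DOS = 7663.2634 / 227.7320 = 33.6504

33.6504 days


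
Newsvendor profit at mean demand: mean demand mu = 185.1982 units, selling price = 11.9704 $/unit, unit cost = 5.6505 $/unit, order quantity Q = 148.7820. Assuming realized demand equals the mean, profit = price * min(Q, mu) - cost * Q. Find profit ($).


Sales at mu = min(148.7820, 185.1982) = 148.7820
Revenue = 11.9704 * 148.7820 = 1780.9801
Total cost = 5.6505 * 148.7820 = 840.6927
Profit = 1780.9801 - 840.6927 = 940.2874

940.2874 $


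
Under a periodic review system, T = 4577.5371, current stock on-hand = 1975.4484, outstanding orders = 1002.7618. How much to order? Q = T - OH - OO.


Inventory position = OH + OO = 1975.4484 + 1002.7618 = 2978.2102
Q = 4577.5371 - 2978.2102 = 1599.3269

1599.3269 units


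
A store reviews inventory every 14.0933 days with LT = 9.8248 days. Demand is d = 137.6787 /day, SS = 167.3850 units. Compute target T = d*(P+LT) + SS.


P + LT = 23.9181
d*(P+LT) = 137.6787 * 23.9181 = 3293.0129
T = 3293.0129 + 167.3850 = 3460.3979

3460.3979 units


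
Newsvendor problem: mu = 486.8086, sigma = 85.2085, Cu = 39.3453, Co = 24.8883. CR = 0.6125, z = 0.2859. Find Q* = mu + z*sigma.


CR = Cu/(Cu+Co) = 39.3453/(39.3453+24.8883) = 0.6125
z = 0.2859
Q* = 486.8086 + 0.2859 * 85.2085 = 511.1697

511.1697 units


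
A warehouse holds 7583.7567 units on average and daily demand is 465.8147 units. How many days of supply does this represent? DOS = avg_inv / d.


DOS = 7583.7567 / 465.8147 = 16.2806

16.2806 days


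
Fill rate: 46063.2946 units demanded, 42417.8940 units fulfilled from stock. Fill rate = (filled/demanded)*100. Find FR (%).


FR = 42417.8940 / 46063.2946 * 100 = 92.0861

92.0861%


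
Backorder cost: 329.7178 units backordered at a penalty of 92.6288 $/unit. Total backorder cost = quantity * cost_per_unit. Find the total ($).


Total = 329.7178 * 92.6288 = 30541.3642

30541.3642 $


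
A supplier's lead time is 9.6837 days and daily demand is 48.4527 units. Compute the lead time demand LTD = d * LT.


LTD = 48.4527 * 9.6837 = 469.2014

469.2014 units


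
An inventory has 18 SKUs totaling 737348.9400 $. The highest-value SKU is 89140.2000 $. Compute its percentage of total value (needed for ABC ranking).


Top item = 89140.2000
Total = 737348.9400
Percentage = 89140.2000 / 737348.9400 * 100 = 12.0893

12.0893%


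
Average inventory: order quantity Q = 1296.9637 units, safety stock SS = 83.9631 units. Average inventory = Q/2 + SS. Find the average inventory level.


Q/2 = 648.4819
Avg = 648.4819 + 83.9631 = 732.4450

732.4450 units


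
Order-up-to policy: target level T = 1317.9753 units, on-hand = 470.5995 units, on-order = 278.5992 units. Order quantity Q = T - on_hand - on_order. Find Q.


Inventory position = OH + OO = 470.5995 + 278.5992 = 749.1987
Q = 1317.9753 - 749.1987 = 568.7766

568.7766 units


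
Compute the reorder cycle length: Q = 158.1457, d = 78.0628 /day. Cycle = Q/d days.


Cycle = 158.1457 / 78.0628 = 2.0259

2.0259 days


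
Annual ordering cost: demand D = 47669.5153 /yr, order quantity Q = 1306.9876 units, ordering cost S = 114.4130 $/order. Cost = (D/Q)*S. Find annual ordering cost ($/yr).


Number of orders = D/Q = 36.4728
Cost = 36.4728 * 114.4130 = 4172.9640

4172.9640 $/yr


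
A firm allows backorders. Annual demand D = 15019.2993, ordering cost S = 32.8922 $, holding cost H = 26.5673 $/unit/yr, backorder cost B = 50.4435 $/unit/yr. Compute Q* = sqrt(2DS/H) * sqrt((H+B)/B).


sqrt(2DS/H) = 192.8469
sqrt((H+B)/B) = 1.2356
Q* = 192.8469 * 1.2356 = 238.2790

238.2790 units


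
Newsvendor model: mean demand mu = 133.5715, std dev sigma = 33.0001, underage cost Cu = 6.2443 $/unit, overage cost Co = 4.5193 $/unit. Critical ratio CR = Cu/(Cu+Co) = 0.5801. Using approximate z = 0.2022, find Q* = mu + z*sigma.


CR = Cu/(Cu+Co) = 6.2443/(6.2443+4.5193) = 0.5801
z = 0.2022
Q* = 133.5715 + 0.2022 * 33.0001 = 140.2441

140.2441 units


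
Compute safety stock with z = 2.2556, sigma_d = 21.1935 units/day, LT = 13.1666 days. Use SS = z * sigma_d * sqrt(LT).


sqrt(LT) = sqrt(13.1666) = 3.6286
SS = 2.2556 * 21.1935 * 3.6286 = 173.4609

173.4609 units


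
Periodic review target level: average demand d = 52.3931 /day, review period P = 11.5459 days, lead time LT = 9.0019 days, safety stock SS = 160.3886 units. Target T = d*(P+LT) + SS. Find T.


P + LT = 20.5478
d*(P+LT) = 52.3931 * 20.5478 = 1076.5629
T = 1076.5629 + 160.3886 = 1236.9515

1236.9515 units


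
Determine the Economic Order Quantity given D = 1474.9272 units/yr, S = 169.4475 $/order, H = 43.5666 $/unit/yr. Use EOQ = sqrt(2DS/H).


2*D*S = 2 * 1474.9272 * 169.4475 = 499845.4534
2*D*S/H = 11473.1343
EOQ = sqrt(11473.1343) = 107.1127

107.1127 units


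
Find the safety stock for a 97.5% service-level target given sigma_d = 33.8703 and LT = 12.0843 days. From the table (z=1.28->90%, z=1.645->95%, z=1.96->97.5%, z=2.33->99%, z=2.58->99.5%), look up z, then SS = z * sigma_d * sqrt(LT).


From the table, SL = 97.5% corresponds to z = 1.96
sqrt(LT) = sqrt(12.0843) = 3.4762
SS = 1.96 * 33.8703 * 3.4762 = 230.7735

230.7735 units


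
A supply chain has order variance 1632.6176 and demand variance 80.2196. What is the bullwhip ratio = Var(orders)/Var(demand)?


BW = 1632.6176 / 80.2196 = 20.3519

20.3519


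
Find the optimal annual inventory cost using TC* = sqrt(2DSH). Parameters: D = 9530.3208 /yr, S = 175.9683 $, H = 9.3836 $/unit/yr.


2*D*S*H = 31473239.0464
TC* = sqrt(31473239.0464) = 5610.1015

5610.1015 $/yr


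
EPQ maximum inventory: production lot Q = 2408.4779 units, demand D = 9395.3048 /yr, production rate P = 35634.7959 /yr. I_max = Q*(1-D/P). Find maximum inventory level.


D/P = 0.2637
1 - D/P = 0.7363
I_max = 2408.4779 * 0.7363 = 1773.4698

1773.4698 units


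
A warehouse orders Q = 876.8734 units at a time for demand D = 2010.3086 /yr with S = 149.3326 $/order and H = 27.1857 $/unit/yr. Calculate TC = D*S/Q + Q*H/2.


Ordering cost = D*S/Q = 342.3580
Holding cost = Q*H/2 = 11919.2086
TC = 342.3580 + 11919.2086 = 12261.5666

12261.5666 $/yr


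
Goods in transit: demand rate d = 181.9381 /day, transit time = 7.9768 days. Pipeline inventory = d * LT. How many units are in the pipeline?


Pipeline = 181.9381 * 7.9768 = 1451.2838

1451.2838 units


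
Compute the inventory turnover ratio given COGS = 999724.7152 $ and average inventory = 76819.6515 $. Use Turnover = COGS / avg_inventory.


Turnover = 999724.7152 / 76819.6515 = 13.0139

13.0139


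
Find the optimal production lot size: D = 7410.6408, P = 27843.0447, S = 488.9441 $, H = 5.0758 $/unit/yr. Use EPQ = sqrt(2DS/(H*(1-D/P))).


1 - D/P = 1 - 0.2662 = 0.7338
H*(1-D/P) = 3.7248
2DS = 7246778.1928
EPQ = sqrt(1945529.0817) = 1394.8222

1394.8222 units


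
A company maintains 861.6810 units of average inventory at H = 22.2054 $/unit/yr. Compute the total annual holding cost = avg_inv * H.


Cost = 861.6810 * 22.2054 = 19133.9713

19133.9713 $/yr


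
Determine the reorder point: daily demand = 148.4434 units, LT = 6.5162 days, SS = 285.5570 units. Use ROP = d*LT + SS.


d*LT = 148.4434 * 6.5162 = 967.2869
ROP = 967.2869 + 285.5570 = 1252.8439

1252.8439 units


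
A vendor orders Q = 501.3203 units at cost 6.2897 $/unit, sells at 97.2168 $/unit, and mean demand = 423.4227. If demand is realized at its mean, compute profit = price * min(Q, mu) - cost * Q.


Sales at mu = min(501.3203, 423.4227) = 423.4227
Revenue = 97.2168 * 423.4227 = 41163.7999
Total cost = 6.2897 * 501.3203 = 3153.1543
Profit = 41163.7999 - 3153.1543 = 38010.6457

38010.6457 $


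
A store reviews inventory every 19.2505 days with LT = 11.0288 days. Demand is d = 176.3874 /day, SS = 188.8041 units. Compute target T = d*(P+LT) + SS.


P + LT = 30.2793
d*(P+LT) = 176.3874 * 30.2793 = 5340.8870
T = 5340.8870 + 188.8041 = 5529.6911

5529.6911 units


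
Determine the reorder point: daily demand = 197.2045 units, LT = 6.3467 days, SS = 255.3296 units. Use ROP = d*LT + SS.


d*LT = 197.2045 * 6.3467 = 1251.5978
ROP = 1251.5978 + 255.3296 = 1506.9274

1506.9274 units


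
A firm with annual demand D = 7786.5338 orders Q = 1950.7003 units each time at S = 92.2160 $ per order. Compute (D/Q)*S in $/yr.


Number of orders = D/Q = 3.9917
Cost = 3.9917 * 92.2160 = 368.0950

368.0950 $/yr


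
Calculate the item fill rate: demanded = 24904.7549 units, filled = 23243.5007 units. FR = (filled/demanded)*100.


FR = 23243.5007 / 24904.7549 * 100 = 93.3296

93.3296%


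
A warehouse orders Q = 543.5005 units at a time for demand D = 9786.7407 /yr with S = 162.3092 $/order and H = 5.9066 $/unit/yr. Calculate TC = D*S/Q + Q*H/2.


Ordering cost = D*S/Q = 2922.6800
Holding cost = Q*H/2 = 1605.1200
TC = 2922.6800 + 1605.1200 = 4527.8000

4527.8000 $/yr


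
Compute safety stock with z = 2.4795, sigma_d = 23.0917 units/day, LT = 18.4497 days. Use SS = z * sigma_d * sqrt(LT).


sqrt(LT) = sqrt(18.4497) = 4.2953
SS = 2.4795 * 23.0917 * 4.2953 = 245.9318

245.9318 units


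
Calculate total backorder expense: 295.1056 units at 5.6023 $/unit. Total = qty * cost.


Total = 295.1056 * 5.6023 = 1653.2701

1653.2701 $


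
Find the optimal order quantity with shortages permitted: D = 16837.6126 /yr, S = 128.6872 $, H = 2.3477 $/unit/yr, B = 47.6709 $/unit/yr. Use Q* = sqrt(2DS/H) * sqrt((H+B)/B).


sqrt(2DS/H) = 1358.6313
sqrt((H+B)/B) = 1.0243
Q* = 1358.6313 * 1.0243 = 1391.6843

1391.6843 units


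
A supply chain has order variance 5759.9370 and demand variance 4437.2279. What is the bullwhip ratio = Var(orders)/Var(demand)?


BW = 5759.9370 / 4437.2279 = 1.2981

1.2981


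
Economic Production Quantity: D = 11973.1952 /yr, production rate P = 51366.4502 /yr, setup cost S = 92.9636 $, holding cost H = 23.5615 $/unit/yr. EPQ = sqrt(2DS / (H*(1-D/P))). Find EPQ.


1 - D/P = 1 - 0.2331 = 0.7669
H*(1-D/P) = 18.0695
2DS = 2226142.6586
EPQ = sqrt(123199.1589) = 350.9974

350.9974 units


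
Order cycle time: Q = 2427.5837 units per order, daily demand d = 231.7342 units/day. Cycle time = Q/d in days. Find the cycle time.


Cycle = 2427.5837 / 231.7342 = 10.4757

10.4757 days


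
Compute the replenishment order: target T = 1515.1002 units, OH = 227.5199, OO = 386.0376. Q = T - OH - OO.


Inventory position = OH + OO = 227.5199 + 386.0376 = 613.5575
Q = 1515.1002 - 613.5575 = 901.5427

901.5427 units


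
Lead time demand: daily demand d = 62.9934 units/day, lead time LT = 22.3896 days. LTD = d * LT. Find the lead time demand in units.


LTD = 62.9934 * 22.3896 = 1410.3970

1410.3970 units


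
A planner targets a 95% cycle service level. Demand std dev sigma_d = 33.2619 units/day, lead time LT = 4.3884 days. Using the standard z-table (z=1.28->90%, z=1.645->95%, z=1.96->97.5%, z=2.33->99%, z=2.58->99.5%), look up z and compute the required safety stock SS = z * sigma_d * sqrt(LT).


From the table, SL = 95% corresponds to z = 1.645
sqrt(LT) = sqrt(4.3884) = 2.0949
SS = 1.645 * 33.2619 * 2.0949 = 114.6215

114.6215 units


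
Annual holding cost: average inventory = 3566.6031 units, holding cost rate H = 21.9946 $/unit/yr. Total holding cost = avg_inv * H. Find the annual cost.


Cost = 3566.6031 * 21.9946 = 78446.0085

78446.0085 $/yr


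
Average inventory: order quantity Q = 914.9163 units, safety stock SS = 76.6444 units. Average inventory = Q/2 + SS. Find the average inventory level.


Q/2 = 457.4581
Avg = 457.4581 + 76.6444 = 534.1025

534.1025 units
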